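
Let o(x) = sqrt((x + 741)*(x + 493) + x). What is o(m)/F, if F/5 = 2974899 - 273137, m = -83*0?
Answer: sqrt(365313)/13508810 ≈ 4.4742e-5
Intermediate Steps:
m = 0
F = 13508810 (F = 5*(2974899 - 273137) = 5*2701762 = 13508810)
o(x) = sqrt(x + (493 + x)*(741 + x)) (o(x) = sqrt((741 + x)*(493 + x) + x) = sqrt((493 + x)*(741 + x) + x) = sqrt(x + (493 + x)*(741 + x)))
o(m)/F = sqrt(365313 + 0**2 + 1235*0)/13508810 = sqrt(365313 + 0 + 0)*(1/13508810) = sqrt(365313)*(1/13508810) = sqrt(365313)/13508810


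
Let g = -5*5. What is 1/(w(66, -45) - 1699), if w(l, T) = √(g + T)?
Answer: -1699/2886671 - I*√70/2886671 ≈ -0.00058857 - 2.8984e-6*I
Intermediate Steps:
g = -25
w(l, T) = √(-25 + T)
1/(w(66, -45) - 1699) = 1/(√(-25 - 45) - 1699) = 1/(√(-70) - 1699) = 1/(I*√70 - 1699) = 1/(-1699 + I*√70)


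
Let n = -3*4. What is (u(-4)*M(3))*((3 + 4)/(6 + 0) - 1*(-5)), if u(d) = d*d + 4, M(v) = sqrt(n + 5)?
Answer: 370*I*sqrt(7)/3 ≈ 326.31*I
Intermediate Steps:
n = -12
M(v) = I*sqrt(7) (M(v) = sqrt(-12 + 5) = sqrt(-7) = I*sqrt(7))
u(d) = 4 + d**2 (u(d) = d**2 + 4 = 4 + d**2)
(u(-4)*M(3))*((3 + 4)/(6 + 0) - 1*(-5)) = ((4 + (-4)**2)*(I*sqrt(7)))*((3 + 4)/(6 + 0) - 1*(-5)) = ((4 + 16)*(I*sqrt(7)))*(7/6 + 5) = (20*(I*sqrt(7)))*(7*(1/6) + 5) = (20*I*sqrt(7))*(7/6 + 5) = (20*I*sqrt(7))*(37/6) = 370*I*sqrt(7)/3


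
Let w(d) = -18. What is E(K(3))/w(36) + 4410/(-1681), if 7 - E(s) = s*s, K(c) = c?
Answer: -38009/15129 ≈ -2.5123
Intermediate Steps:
E(s) = 7 - s**2 (E(s) = 7 - s*s = 7 - s**2)
E(K(3))/w(36) + 4410/(-1681) = (7 - 1*3**2)/(-18) + 4410/(-1681) = (7 - 1*9)*(-1/18) + 4410*(-1/1681) = (7 - 9)*(-1/18) - 4410/1681 = -2*(-1/18) - 4410/1681 = 1/9 - 4410/1681 = -38009/15129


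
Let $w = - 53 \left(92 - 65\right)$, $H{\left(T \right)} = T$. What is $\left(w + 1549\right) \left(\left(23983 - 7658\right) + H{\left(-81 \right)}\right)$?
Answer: $1916792$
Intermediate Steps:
$w = -1431$ ($w = \left(-53\right) 27 = -1431$)
$\left(w + 1549\right) \left(\left(23983 - 7658\right) + H{\left(-81 \right)}\right) = \left(-1431 + 1549\right) \left(\left(23983 - 7658\right) - 81\right) = 118 \left(\left(23983 - 7658\right) - 81\right) = 118 \left(16325 - 81\right) = 118 \cdot 16244 = 1916792$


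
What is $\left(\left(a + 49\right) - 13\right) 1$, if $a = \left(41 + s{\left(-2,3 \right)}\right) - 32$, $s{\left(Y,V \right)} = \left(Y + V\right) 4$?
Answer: $49$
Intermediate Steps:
$s{\left(Y,V \right)} = 4 V + 4 Y$ ($s{\left(Y,V \right)} = \left(V + Y\right) 4 = 4 V + 4 Y$)
$a = 13$ ($a = \left(41 + \left(4 \cdot 3 + 4 \left(-2\right)\right)\right) - 32 = \left(41 + \left(12 - 8\right)\right) - 32 = \left(41 + 4\right) - 32 = 45 - 32 = 13$)
$\left(\left(a + 49\right) - 13\right) 1 = \left(\left(13 + 49\right) - 13\right) 1 = \left(62 - 13\right) 1 = 49 \cdot 1 = 49$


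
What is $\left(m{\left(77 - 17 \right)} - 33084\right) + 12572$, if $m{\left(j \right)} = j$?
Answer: $-20452$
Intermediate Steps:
$\left(m{\left(77 - 17 \right)} - 33084\right) + 12572 = \left(\left(77 - 17\right) - 33084\right) + 12572 = \left(60 - 33084\right) + 12572 = -33024 + 12572 = -20452$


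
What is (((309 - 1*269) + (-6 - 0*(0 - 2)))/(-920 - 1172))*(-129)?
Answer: 2193/1046 ≈ 2.0966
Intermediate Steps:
(((309 - 1*269) + (-6 - 0*(0 - 2)))/(-920 - 1172))*(-129) = (((309 - 269) + (-6 - 0*(-2)))/(-2092))*(-129) = ((40 + (-6 - 13*0))*(-1/2092))*(-129) = ((40 + (-6 + 0))*(-1/2092))*(-129) = ((40 - 6)*(-1/2092))*(-129) = (34*(-1/2092))*(-129) = -17/1046*(-129) = 2193/1046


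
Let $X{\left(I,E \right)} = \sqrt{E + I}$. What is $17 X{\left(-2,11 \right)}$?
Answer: $51$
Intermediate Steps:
$17 X{\left(-2,11 \right)} = 17 \sqrt{11 - 2} = 17 \sqrt{9} = 17 \cdot 3 = 51$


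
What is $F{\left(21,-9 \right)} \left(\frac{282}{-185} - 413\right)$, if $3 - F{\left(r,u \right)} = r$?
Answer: $\frac{1380366}{185} \approx 7461.4$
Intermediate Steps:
$F{\left(r,u \right)} = 3 - r$
$F{\left(21,-9 \right)} \left(\frac{282}{-185} - 413\right) = \left(3 - 21\right) \left(\frac{282}{-185} - 413\right) = \left(3 - 21\right) \left(282 \left(- \frac{1}{185}\right) - 413\right) = - 18 \left(- \frac{282}{185} - 413\right) = \left(-18\right) \left(- \frac{76687}{185}\right) = \frac{1380366}{185}$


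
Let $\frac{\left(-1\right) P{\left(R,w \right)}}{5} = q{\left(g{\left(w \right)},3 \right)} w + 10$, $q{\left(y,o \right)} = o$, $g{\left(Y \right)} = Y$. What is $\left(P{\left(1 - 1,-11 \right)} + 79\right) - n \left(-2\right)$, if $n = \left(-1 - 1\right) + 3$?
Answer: $388$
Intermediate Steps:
$n = 1$ ($n = -2 + 3 = 1$)
$P{\left(R,w \right)} = -50 - 15 w$ ($P{\left(R,w \right)} = - 5 \left(3 w + 10\right) = - 5 \left(10 + 3 w\right) = -50 - 15 w$)
$\left(P{\left(1 - 1,-11 \right)} + 79\right) - n \left(-2\right) = \left(\left(-50 - -165\right) + 79\right) \left(-1\right) 1 \left(-2\right) = \left(\left(-50 + 165\right) + 79\right) \left(\left(-1\right) \left(-2\right)\right) = \left(115 + 79\right) 2 = 194 \cdot 2 = 388$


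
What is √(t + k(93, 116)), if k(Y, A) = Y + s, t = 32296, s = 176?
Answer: √32565 ≈ 180.46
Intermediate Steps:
k(Y, A) = 176 + Y (k(Y, A) = Y + 176 = 176 + Y)
√(t + k(93, 116)) = √(32296 + (176 + 93)) = √(32296 + 269) = √32565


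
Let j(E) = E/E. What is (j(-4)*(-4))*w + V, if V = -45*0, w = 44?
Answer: -176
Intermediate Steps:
j(E) = 1
V = 0
(j(-4)*(-4))*w + V = (1*(-4))*44 + 0 = -4*44 + 0 = -176 + 0 = -176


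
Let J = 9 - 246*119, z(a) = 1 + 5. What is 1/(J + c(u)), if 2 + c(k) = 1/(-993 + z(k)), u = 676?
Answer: -987/28886530 ≈ -3.4168e-5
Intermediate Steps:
z(a) = 6
c(k) = -1975/987 (c(k) = -2 + 1/(-993 + 6) = -2 + 1/(-987) = -2 - 1/987 = -1975/987)
J = -29265 (J = 9 - 29274 = -29265)
1/(J + c(u)) = 1/(-29265 - 1975/987) = 1/(-28886530/987) = -987/28886530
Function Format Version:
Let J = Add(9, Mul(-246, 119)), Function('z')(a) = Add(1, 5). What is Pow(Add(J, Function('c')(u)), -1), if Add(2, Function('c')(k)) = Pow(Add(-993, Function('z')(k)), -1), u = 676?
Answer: Rational(-987, 28886530) ≈ -3.4168e-5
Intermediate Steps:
Function('z')(a) = 6
Function('c')(k) = Rational(-1975, 987) (Function('c')(k) = Add(-2, Pow(Add(-993, 6), -1)) = Add(-2, Pow(-987, -1)) = Add(-2, Rational(-1, 987)) = Rational(-1975, 987))
J = -29265 (J = Add(9, -29274) = -29265)
Pow(Add(J, Function('c')(u)), -1) = Pow(Add(-29265, Rational(-1975, 987)), -1) = Pow(Rational(-28886530, 987), -1) = Rational(-987, 28886530)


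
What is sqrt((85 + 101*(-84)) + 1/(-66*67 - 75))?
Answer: 8*I*sqrt(2653954017)/4497 ≈ 91.646*I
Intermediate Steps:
sqrt((85 + 101*(-84)) + 1/(-66*67 - 75)) = sqrt((85 - 8484) + 1/(-4422 - 75)) = sqrt(-8399 + 1/(-4497)) = sqrt(-8399 - 1/4497) = sqrt(-37770304/4497) = 8*I*sqrt(2653954017)/4497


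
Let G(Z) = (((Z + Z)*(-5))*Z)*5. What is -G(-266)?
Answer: 3537800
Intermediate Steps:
G(Z) = -50*Z² (G(Z) = (((2*Z)*(-5))*Z)*5 = ((-10*Z)*Z)*5 = -10*Z²*5 = -50*Z²)
-G(-266) = -(-50)*(-266)² = -(-50)*70756 = -1*(-3537800) = 3537800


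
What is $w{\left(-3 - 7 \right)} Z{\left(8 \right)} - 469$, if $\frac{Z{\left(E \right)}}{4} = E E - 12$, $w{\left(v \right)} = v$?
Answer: $-2549$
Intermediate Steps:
$Z{\left(E \right)} = -48 + 4 E^{2}$ ($Z{\left(E \right)} = 4 \left(E E - 12\right) = 4 \left(E^{2} - 12\right) = 4 \left(-12 + E^{2}\right) = -48 + 4 E^{2}$)
$w{\left(-3 - 7 \right)} Z{\left(8 \right)} - 469 = \left(-3 - 7\right) \left(-48 + 4 \cdot 8^{2}\right) - 469 = \left(-3 - 7\right) \left(-48 + 4 \cdot 64\right) - 469 = - 10 \left(-48 + 256\right) - 469 = \left(-10\right) 208 - 469 = -2080 - 469 = -2549$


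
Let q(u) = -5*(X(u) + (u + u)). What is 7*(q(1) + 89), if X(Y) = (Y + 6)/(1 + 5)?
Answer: 3073/6 ≈ 512.17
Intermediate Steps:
X(Y) = 1 + Y/6 (X(Y) = (6 + Y)/6 = (6 + Y)*(⅙) = 1 + Y/6)
q(u) = -5 - 65*u/6 (q(u) = -5*((1 + u/6) + (u + u)) = -5*((1 + u/6) + 2*u) = -5*(1 + 13*u/6) = -5 - 65*u/6)
7*(q(1) + 89) = 7*((-5 - 65/6*1) + 89) = 7*((-5 - 65/6) + 89) = 7*(-95/6 + 89) = 7*(439/6) = 3073/6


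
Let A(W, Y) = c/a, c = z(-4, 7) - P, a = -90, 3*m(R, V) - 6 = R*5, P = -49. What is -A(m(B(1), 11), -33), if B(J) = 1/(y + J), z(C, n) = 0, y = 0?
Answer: 49/90 ≈ 0.54444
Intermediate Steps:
B(J) = 1/J (B(J) = 1/(0 + J) = 1/J)
m(R, V) = 2 + 5*R/3 (m(R, V) = 2 + (R*5)/3 = 2 + (5*R)/3 = 2 + 5*R/3)
c = 49 (c = 0 - 1*(-49) = 0 + 49 = 49)
A(W, Y) = -49/90 (A(W, Y) = 49/(-90) = 49*(-1/90) = -49/90)
-A(m(B(1), 11), -33) = -1*(-49/90) = 49/90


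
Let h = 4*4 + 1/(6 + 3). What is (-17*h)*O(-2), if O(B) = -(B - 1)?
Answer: -2465/3 ≈ -821.67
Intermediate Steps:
O(B) = 1 - B (O(B) = -(-1 + B) = 1 - B)
h = 145/9 (h = 16 + 1/9 = 16 + ⅑ = 145/9 ≈ 16.111)
(-17*h)*O(-2) = (-17*145/9)*(1 - 1*(-2)) = -2465*(1 + 2)/9 = -2465/9*3 = -2465/3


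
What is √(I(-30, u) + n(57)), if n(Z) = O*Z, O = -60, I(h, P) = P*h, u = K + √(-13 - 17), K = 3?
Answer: √(-3510 - 30*I*√30) ≈ 1.3864 - 59.261*I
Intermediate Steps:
u = 3 + I*√30 (u = 3 + √(-13 - 17) = 3 + √(-30) = 3 + I*√30 ≈ 3.0 + 5.4772*I)
n(Z) = -60*Z
√(I(-30, u) + n(57)) = √((3 + I*√30)*(-30) - 60*57) = √((-90 - 30*I*√30) - 3420) = √(-3510 - 30*I*√30)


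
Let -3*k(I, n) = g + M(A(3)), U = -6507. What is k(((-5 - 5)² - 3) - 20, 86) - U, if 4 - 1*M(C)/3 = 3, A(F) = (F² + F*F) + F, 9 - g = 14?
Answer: 19523/3 ≈ 6507.7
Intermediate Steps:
g = -5 (g = 9 - 1*14 = 9 - 14 = -5)
A(F) = F + 2*F² (A(F) = (F² + F²) + F = 2*F² + F = F + 2*F²)
M(C) = 3 (M(C) = 12 - 3*3 = 12 - 9 = 3)
k(I, n) = ⅔ (k(I, n) = -(-5 + 3)/3 = -⅓*(-2) = ⅔)
k(((-5 - 5)² - 3) - 20, 86) - U = ⅔ - 1*(-6507) = ⅔ + 6507 = 19523/3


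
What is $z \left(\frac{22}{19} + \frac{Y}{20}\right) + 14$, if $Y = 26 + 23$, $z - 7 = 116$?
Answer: $\frac{173953}{380} \approx 457.77$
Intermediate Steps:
$z = 123$ ($z = 7 + 116 = 123$)
$Y = 49$
$z \left(\frac{22}{19} + \frac{Y}{20}\right) + 14 = 123 \left(\frac{22}{19} + \frac{49}{20}\right) + 14 = 123 \cdot \frac{1371}{380} + 14 = \frac{168633}{380} + 14 = \frac{173953}{380}$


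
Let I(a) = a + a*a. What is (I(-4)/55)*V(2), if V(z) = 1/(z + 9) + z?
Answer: 276/605 ≈ 0.45620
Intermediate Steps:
I(a) = a + a²
V(z) = z + 1/(9 + z) (V(z) = 1/(9 + z) + z = z + 1/(9 + z))
(I(-4)/55)*V(2) = (-4*(1 - 4)/55)*((1 + 2² + 9*2)/(9 + 2)) = (-4*(-3)*(1/55))*((1 + 4 + 18)/11) = (12*(1/55))*((1/11)*23) = (12/55)*(23/11) = 276/605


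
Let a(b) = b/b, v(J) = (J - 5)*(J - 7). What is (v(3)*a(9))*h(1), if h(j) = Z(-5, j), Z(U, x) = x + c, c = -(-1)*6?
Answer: 56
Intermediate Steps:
v(J) = (-7 + J)*(-5 + J) (v(J) = (-5 + J)*(-7 + J) = (-7 + J)*(-5 + J))
c = 6 (c = -1*(-6) = 6)
a(b) = 1
Z(U, x) = 6 + x (Z(U, x) = x + 6 = 6 + x)
h(j) = 6 + j
(v(3)*a(9))*h(1) = ((35 + 3² - 12*3)*1)*(6 + 1) = ((35 + 9 - 36)*1)*7 = (8*1)*7 = 8*7 = 56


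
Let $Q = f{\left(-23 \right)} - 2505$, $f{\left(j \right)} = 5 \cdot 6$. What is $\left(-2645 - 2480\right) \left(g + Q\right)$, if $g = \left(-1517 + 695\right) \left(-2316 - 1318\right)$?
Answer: $-15296449125$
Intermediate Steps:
$f{\left(j \right)} = 30$
$Q = -2475$ ($Q = 30 - 2505 = -2475$)
$g = 2987148$ ($g = \left(-822\right) \left(-3634\right) = 2987148$)
$\left(-2645 - 2480\right) \left(g + Q\right) = \left(-2645 - 2480\right) \left(2987148 - 2475\right) = \left(-5125\right) 2984673 = -15296449125$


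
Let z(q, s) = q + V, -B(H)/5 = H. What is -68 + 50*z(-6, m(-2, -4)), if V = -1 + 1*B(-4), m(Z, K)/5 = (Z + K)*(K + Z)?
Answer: 582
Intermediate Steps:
m(Z, K) = 5*(K + Z)² (m(Z, K) = 5*((Z + K)*(K + Z)) = 5*((K + Z)*(K + Z)) = 5*(K + Z)²)
B(H) = -5*H
V = 19 (V = -1 + 1*(-5*(-4)) = -1 + 1*20 = -1 + 20 = 19)
z(q, s) = 19 + q (z(q, s) = q + 19 = 19 + q)
-68 + 50*z(-6, m(-2, -4)) = -68 + 50*(19 - 6) = -68 + 50*13 = -68 + 650 = 582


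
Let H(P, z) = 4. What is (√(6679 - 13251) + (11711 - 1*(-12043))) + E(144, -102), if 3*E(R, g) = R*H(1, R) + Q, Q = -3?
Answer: 23945 + 2*I*√1643 ≈ 23945.0 + 81.068*I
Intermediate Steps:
E(R, g) = -1 + 4*R/3 (E(R, g) = (R*4 - 3)/3 = (4*R - 3)/3 = (-3 + 4*R)/3 = -1 + 4*R/3)
(√(6679 - 13251) + (11711 - 1*(-12043))) + E(144, -102) = (√(6679 - 13251) + (11711 - 1*(-12043))) + (-1 + (4/3)*144) = (√(-6572) + (11711 + 12043)) + (-1 + 192) = (2*I*√1643 + 23754) + 191 = (23754 + 2*I*√1643) + 191 = 23945 + 2*I*√1643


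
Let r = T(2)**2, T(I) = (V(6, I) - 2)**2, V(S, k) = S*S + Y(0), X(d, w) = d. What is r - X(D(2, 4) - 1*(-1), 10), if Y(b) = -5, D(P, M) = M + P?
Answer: 707274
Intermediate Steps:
V(S, k) = -5 + S**2 (V(S, k) = S*S - 5 = S**2 - 5 = -5 + S**2)
T(I) = 841 (T(I) = ((-5 + 6**2) - 2)**2 = ((-5 + 36) - 2)**2 = (31 - 2)**2 = 29**2 = 841)
r = 707281 (r = 841**2 = 707281)
r - X(D(2, 4) - 1*(-1), 10) = 707281 - ((4 + 2) - 1*(-1)) = 707281 - (6 + 1) = 707281 - 1*7 = 707281 - 7 = 707274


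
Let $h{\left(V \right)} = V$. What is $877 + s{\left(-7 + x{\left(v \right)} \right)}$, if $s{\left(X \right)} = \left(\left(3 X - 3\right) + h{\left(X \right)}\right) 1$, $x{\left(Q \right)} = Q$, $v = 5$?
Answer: $866$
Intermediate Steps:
$s{\left(X \right)} = -3 + 4 X$ ($s{\left(X \right)} = \left(\left(3 X - 3\right) + X\right) 1 = \left(\left(-3 + 3 X\right) + X\right) 1 = \left(-3 + 4 X\right) 1 = -3 + 4 X$)
$877 + s{\left(-7 + x{\left(v \right)} \right)} = 877 + \left(-3 + 4 \left(-7 + 5\right)\right) = 877 + \left(-3 + 4 \left(-2\right)\right) = 877 - 11 = 866$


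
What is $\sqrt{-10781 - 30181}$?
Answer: $i \sqrt{40962} \approx 202.39 i$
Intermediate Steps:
$\sqrt{-10781 - 30181} = \sqrt{-40962} = i \sqrt{40962}$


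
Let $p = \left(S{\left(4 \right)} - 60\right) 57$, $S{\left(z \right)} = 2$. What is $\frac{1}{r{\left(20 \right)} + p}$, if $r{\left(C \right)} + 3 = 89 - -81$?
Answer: $- \frac{1}{3139} \approx -0.00031857$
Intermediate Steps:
$r{\left(C \right)} = 167$ ($r{\left(C \right)} = -3 + \left(89 - -81\right) = -3 + \left(89 + 81\right) = -3 + 170 = 167$)
$p = -3306$ ($p = \left(2 - 60\right) 57 = \left(-58\right) 57 = -3306$)
$\frac{1}{r{\left(20 \right)} + p} = \frac{1}{167 - 3306} = \frac{1}{-3139} = - \frac{1}{3139}$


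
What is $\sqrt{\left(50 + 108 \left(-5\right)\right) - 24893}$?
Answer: $i \sqrt{25383} \approx 159.32 i$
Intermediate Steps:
$\sqrt{\left(50 + 108 \left(-5\right)\right) - 24893} = \sqrt{\left(50 - 540\right) - 24893} = \sqrt{-490 - 24893} = \sqrt{-25383} = i \sqrt{25383}$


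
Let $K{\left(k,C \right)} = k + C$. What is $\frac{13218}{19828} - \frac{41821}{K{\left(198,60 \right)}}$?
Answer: $- \frac{103227068}{639453} \approx -161.43$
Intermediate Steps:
$K{\left(k,C \right)} = C + k$
$\frac{13218}{19828} - \frac{41821}{K{\left(198,60 \right)}} = \frac{13218}{19828} - \frac{41821}{60 + 198} = 13218 \cdot \frac{1}{19828} - \frac{41821}{258} = \frac{6609}{9914} - \frac{41821}{258} = - \frac{103227068}{639453}$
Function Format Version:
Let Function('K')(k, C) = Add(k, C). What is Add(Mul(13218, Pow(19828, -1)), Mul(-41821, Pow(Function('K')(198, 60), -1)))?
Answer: Rational(-103227068, 639453) ≈ -161.43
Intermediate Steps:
Function('K')(k, C) = Add(C, k)
Add(Mul(13218, Pow(19828, -1)), Mul(-41821, Pow(Function('K')(198, 60), -1))) = Add(Mul(13218, Pow(19828, -1)), Mul(-41821, Pow(Add(60, 198), -1))) = Add(Mul(13218, Rational(1, 19828)), Mul(-41821, Pow(258, -1))) = Add(Rational(6609, 9914), Mul(-41821, Rational(1, 258))) = Add(Rational(6609, 9914), Rational(-41821, 258)) = Rational(-103227068, 639453)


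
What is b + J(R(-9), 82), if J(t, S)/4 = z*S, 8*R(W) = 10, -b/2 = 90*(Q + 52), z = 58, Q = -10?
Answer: 11464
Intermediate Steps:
b = -7560 (b = -180*(-10 + 52) = -180*42 = -2*3780 = -7560)
R(W) = 5/4 (R(W) = (⅛)*10 = 5/4)
J(t, S) = 232*S (J(t, S) = 4*(58*S) = 232*S)
b + J(R(-9), 82) = -7560 + 232*82 = -7560 + 19024 = 11464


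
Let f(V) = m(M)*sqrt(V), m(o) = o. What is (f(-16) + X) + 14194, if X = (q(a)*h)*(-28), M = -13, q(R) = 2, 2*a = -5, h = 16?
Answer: 13298 - 52*I ≈ 13298.0 - 52.0*I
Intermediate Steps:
a = -5/2 (a = (1/2)*(-5) = -5/2 ≈ -2.5000)
X = -896 (X = (2*16)*(-28) = 32*(-28) = -896)
f(V) = -13*sqrt(V)
(f(-16) + X) + 14194 = (-52*I - 896) + 14194 = (-896 - 52*I) + 14194 = 13298 - 52*I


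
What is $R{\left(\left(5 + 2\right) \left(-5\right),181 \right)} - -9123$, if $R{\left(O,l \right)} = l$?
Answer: $9304$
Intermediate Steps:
$R{\left(\left(5 + 2\right) \left(-5\right),181 \right)} - -9123 = 181 - -9123 = 181 + 9123 = 9304$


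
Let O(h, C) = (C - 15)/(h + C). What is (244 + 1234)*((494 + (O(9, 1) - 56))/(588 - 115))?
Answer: 3226474/2365 ≈ 1364.3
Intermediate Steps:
O(h, C) = (-15 + C)/(C + h)
(244 + 1234)*((494 + (O(9, 1) - 56))/(588 - 115)) = (244 + 1234)*((494 + ((-15 + 1)/(1 + 9) - 56))/(588 - 115)) = 1478*((494 + (-14/10 - 56))/473) = 1478*((494 + ((1/10)*(-14) - 56))*(1/473)) = 1478*((494 + (-7/5 - 56))*(1/473)) = 1478*((494 - 287/5)*(1/473)) = 1478*((2183/5)*(1/473)) = 1478*(2183/2365) = 3226474/2365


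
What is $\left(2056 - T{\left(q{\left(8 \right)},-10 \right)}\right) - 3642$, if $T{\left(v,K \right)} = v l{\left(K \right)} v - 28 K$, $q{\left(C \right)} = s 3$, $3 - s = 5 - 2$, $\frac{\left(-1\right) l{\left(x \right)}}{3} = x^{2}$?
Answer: $-1866$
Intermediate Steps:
$l{\left(x \right)} = - 3 x^{2}$
$s = 0$ ($s = 3 - \left(5 - 2\right) = 3 - 3 = 0$)
$q{\left(C \right)} = 0$ ($q{\left(C \right)} = 0 \cdot 3 = 0$)
$T{\left(v,K \right)} = - 28 K - 3 K^{2} v^{2}$ ($T{\left(v,K \right)} = v \left(- 3 K^{2}\right) v - 28 K = - 3 v K^{2} v - 28 K = - 3 K^{2} v^{2} - 28 K = - 28 K - 3 K^{2} v^{2}$)
$\left(2056 - T{\left(q{\left(8 \right)},-10 \right)}\right) - 3642 = \left(2056 - - 10 \left(-28 - - 30 \cdot 0^{2}\right)\right) - 3642 = \left(2056 - - 10 \left(-28 - \left(-30\right) 0\right)\right) - 3642 = \left(2056 - - 10 \left(-28 + 0\right)\right) - 3642 = \left(2056 - \left(-10\right) \left(-28\right)\right) - 3642 = \left(2056 - 280\right) - 3642 = 1776 - 3642 = -1866$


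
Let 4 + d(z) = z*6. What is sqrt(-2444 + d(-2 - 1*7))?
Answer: 3*I*sqrt(278) ≈ 50.02*I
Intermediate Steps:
d(z) = -4 + 6*z (d(z) = -4 + z*6 = -4 + 6*z)
sqrt(-2444 + d(-2 - 1*7)) = sqrt(-2444 + (-4 + 6*(-2 - 1*7))) = sqrt(-2444 + (-4 + 6*(-2 - 7))) = sqrt(-2444 + (-4 + 6*(-9))) = sqrt(-2444 + (-4 - 54)) = sqrt(-2444 - 58) = sqrt(-2502) = 3*I*sqrt(278)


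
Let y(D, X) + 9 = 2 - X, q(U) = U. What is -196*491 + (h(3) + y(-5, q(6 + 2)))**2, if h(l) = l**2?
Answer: -96200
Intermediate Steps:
y(D, X) = -7 - X (y(D, X) = -9 + (2 - X) = -7 - X)
-196*491 + (h(3) + y(-5, q(6 + 2)))**2 = -196*491 + (3**2 + (-7 - (6 + 2)))**2 = -96236 + (9 + (-7 - 1*8))**2 = -96236 + (9 + (-7 - 8))**2 = -96236 + (9 - 15)**2 = -96236 + (-6)**2 = -96236 + 36 = -96200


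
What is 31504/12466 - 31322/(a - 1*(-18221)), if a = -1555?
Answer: 33646403/51939589 ≈ 0.64780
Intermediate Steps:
31504/12466 - 31322/(a - 1*(-18221)) = 31504/12466 - 31322/(-1555 - 1*(-18221)) = 31504*(1/12466) - 31322/(-1555 + 18221) = 15752/6233 - 31322/16666 = 15752/6233 - 31322*1/16666 = 15752/6233 - 15661/8333 = 33646403/51939589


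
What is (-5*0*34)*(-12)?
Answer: 0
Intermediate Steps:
(-5*0*34)*(-12) = (0*34)*(-12) = 0*(-12) = 0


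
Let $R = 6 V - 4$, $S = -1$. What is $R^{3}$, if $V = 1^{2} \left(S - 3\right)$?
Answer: $-21952$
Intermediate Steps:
$V = -4$ ($V = 1^{2} \left(-1 - 3\right) = 1 \left(-4\right) = -4$)
$R = -28$ ($R = 6 \left(-4\right) - 4 = -24 - 4 = -28$)
$R^{3} = \left(-28\right)^{3} = -21952$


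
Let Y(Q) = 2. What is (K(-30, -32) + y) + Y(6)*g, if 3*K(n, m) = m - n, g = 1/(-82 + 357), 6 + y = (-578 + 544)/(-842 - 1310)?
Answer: -5897519/887700 ≈ -6.6436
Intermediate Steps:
y = -6439/1076 (y = -6 + (-578 + 544)/(-842 - 1310) = -6 - 34/(-2152) = -6 - 34*(-1/2152) = -6 + 17/1076 = -6439/1076 ≈ -5.9842)
g = 1/275 ≈ 0.0036364
K(n, m) = -n/3 + m/3 (K(n, m) = (m - n)/3 = -n/3 + m/3)
(K(-30, -32) + y) + Y(6)*g = ((-⅓*(-30) + (⅓)*(-32)) - 6439/1076) + 2*(1/275) = ((10 - 32/3) - 6439/1076) + 2/275 = (-⅔ - 6439/1076) + 2/275 = -21469/3228 + 2/275 = -5897519/887700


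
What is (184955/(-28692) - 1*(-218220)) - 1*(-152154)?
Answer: 10626585853/28692 ≈ 3.7037e+5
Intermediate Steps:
(184955/(-28692) - 1*(-218220)) - 1*(-152154) = (184955*(-1/28692) + 218220) + 152154 = (-184955/28692 + 218220) + 152154 = 6260983285/28692 + 152154 = 10626585853/28692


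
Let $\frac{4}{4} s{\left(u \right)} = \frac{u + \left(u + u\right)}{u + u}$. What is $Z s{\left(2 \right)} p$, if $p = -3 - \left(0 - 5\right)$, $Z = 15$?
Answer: $45$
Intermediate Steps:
$s{\left(u \right)} = \frac{3}{2}$ ($s{\left(u \right)} = \frac{u + \left(u + u\right)}{u + u} = \frac{u + 2 u}{2 u} = 3 u \frac{1}{2 u} = \frac{3}{2}$)
$p = 2$ ($p = -3 - -5 = -3 + 5 = 2$)
$Z s{\left(2 \right)} p = 15 \cdot \frac{3}{2} \cdot 2 = \frac{45}{2} \cdot 2 = 45$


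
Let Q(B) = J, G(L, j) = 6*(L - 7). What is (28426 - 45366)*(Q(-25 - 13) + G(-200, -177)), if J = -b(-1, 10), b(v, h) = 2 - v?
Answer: 21090300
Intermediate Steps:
G(L, j) = -42 + 6*L (G(L, j) = 6*(-7 + L) = -42 + 6*L)
J = -3 (J = -(2 - 1*(-1)) = -(2 + 1) = -1*3 = -3)
Q(B) = -3
(28426 - 45366)*(Q(-25 - 13) + G(-200, -177)) = (28426 - 45366)*(-3 + (-42 + 6*(-200))) = -16940*(-3 + (-42 - 1200)) = -16940*(-3 - 1242) = -16940*(-1245) = 21090300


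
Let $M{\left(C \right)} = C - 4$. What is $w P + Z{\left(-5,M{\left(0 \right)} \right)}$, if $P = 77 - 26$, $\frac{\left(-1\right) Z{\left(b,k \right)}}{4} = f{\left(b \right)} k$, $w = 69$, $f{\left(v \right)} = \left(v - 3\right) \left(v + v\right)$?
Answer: $4799$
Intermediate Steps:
$f{\left(v \right)} = 2 v \left(-3 + v\right)$ ($f{\left(v \right)} = \left(-3 + v\right) 2 v = 2 v \left(-3 + v\right)$)
$M{\left(C \right)} = -4 + C$ ($M{\left(C \right)} = C - 4 = -4 + C$)
$Z{\left(b,k \right)} = - 8 b k \left(-3 + b\right)$ ($Z{\left(b,k \right)} = - 4 \cdot 2 b \left(-3 + b\right) k = - 4 \cdot 2 b k \left(-3 + b\right) = - 8 b k \left(-3 + b\right)$)
$P = 51$ ($P = 77 - 26 = 51$)
$w P + Z{\left(-5,M{\left(0 \right)} \right)} = 69 \cdot 51 + 8 \left(-5\right) \left(-4 + 0\right) \left(3 - -5\right) = 3519 + 8 \left(-5\right) \left(-4\right) \left(3 + 5\right) = 3519 + 8 \left(-5\right) \left(-4\right) 8 = 3519 + 1280 = 4799$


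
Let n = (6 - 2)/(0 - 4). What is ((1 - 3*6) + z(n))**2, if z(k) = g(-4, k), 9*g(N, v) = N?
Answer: 24649/81 ≈ 304.31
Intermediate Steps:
g(N, v) = N/9
n = -1 (n = 4/(-4) = 4*(-1/4) = -1)
z(k) = -4/9 (z(k) = (1/9)*(-4) = -4/9)
((1 - 3*6) + z(n))**2 = ((1 - 3*6) - 4/9)**2 = ((1 - 18) - 4/9)**2 = (-17 - 4/9)**2 = (-157/9)**2 = 24649/81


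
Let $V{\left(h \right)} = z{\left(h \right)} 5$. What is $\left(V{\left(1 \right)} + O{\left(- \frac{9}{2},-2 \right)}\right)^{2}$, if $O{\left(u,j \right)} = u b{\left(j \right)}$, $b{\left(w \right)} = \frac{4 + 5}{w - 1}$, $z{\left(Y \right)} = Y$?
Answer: $\frac{1369}{4} \approx 342.25$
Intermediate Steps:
$b{\left(w \right)} = \frac{9}{-1 + w}$
$O{\left(u,j \right)} = \frac{9 u}{-1 + j}$ ($O{\left(u,j \right)} = u \frac{9}{-1 + j} = \frac{9 u}{-1 + j}$)
$V{\left(h \right)} = 5 h$ ($V{\left(h \right)} = h 5 = 5 h$)
$\left(V{\left(1 \right)} + O{\left(- \frac{9}{2},-2 \right)}\right)^{2} = \left(5 \cdot 1 + \frac{9 \left(- \frac{9}{2}\right)}{-1 - 2}\right)^{2} = \left(5 + \frac{9 \left(\left(-9\right) \frac{1}{2}\right)}{-3}\right)^{2} = \left(5 + 9 \left(- \frac{9}{2}\right) \left(- \frac{1}{3}\right)\right)^{2} = \left(5 + \frac{27}{2}\right)^{2} = \left(\frac{37}{2}\right)^{2} = \frac{1369}{4}$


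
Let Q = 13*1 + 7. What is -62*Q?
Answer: -1240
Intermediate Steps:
Q = 20 (Q = 13 + 7 = 20)
-62*Q = -62*20 = -1240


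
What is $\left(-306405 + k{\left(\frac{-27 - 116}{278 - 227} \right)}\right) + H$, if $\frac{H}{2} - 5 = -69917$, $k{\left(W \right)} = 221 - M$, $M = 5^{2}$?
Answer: $-446033$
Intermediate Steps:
$M = 25$
$k{\left(W \right)} = 196$ ($k{\left(W \right)} = 221 - 25 = 196$)
$H = -139824$ ($H = 10 + 2 \left(-69917\right) = 10 - 139834 = -139824$)
$\left(-306405 + k{\left(\frac{-27 - 116}{278 - 227} \right)}\right) + H = \left(-306405 + 196\right) - 139824 = -306209 - 139824 = -446033$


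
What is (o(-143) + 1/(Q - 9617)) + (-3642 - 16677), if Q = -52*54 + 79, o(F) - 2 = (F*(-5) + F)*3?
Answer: -229647947/12346 ≈ -18601.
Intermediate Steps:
o(F) = 2 - 12*F (o(F) = 2 + (F*(-5) + F)*3 = 2 + (-5*F + F)*3 = 2 - 4*F*3 = 2 - 12*F)
Q = -2729 (Q = -2808 + 79 = -2729)
(o(-143) + 1/(Q - 9617)) + (-3642 - 16677) = ((2 - 12*(-143)) + 1/(-2729 - 9617)) + (-3642 - 16677) = ((2 + 1716) + 1/(-12346)) - 20319 = (1718 - 1/12346) - 20319 = 21210427/12346 - 20319 = -229647947/12346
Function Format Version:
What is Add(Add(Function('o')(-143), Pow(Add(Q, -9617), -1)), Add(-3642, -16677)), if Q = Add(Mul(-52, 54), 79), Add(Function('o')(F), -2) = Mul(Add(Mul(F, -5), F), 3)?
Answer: Rational(-229647947, 12346) ≈ -18601.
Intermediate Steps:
Function('o')(F) = Add(2, Mul(-12, F)) (Function('o')(F) = Add(2, Mul(Add(Mul(F, -5), F), 3)) = Add(2, Mul(Add(Mul(-5, F), F), 3)) = Add(2, Mul(Mul(-4, F), 3)) = Add(2, Mul(-12, F)))
Q = -2729 (Q = Add(-2808, 79) = -2729)
Add(Add(Function('o')(-143), Pow(Add(Q, -9617), -1)), Add(-3642, -16677)) = Add(Add(Add(2, Mul(-12, -143)), Pow(Add(-2729, -9617), -1)), Add(-3642, -16677)) = Add(Add(Add(2, 1716), Pow(-12346, -1)), -20319) = Add(Add(1718, Rational(-1, 12346)), -20319) = Add(Rational(21210427, 12346), -20319) = Rational(-229647947, 12346)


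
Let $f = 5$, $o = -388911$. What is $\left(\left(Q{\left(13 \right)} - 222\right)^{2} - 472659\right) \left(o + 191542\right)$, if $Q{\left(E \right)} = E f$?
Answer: $88423285690$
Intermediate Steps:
$Q{\left(E \right)} = 5 E$ ($Q{\left(E \right)} = E 5 = 5 E$)
$\left(\left(Q{\left(13 \right)} - 222\right)^{2} - 472659\right) \left(o + 191542\right) = \left(\left(5 \cdot 13 - 222\right)^{2} - 472659\right) \left(-388911 + 191542\right) = \left(\left(65 - 222\right)^{2} - 472659\right) \left(-197369\right) = \left(\left(-157\right)^{2} - 472659\right) \left(-197369\right) = \left(24649 - 472659\right) \left(-197369\right) = \left(-448010\right) \left(-197369\right) = 88423285690$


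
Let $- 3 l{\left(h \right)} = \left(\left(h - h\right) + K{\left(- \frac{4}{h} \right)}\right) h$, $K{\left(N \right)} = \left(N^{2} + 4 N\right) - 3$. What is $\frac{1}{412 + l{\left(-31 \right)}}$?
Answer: $\frac{93}{35945} \approx 0.0025873$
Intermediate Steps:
$K{\left(N \right)} = -3 + N^{2} + 4 N$
$l{\left(h \right)} = - \frac{h \left(-3 - \frac{16}{h} + \frac{16}{h^{2}}\right)}{3}$ ($l{\left(h \right)} = - \frac{\left(\left(h - h\right) + \left(-3 + \left(- \frac{4}{h}\right)^{2} + 4 \left(- \frac{4}{h}\right)\right)\right) h}{3} = - \frac{\left(0 - \left(3 - \frac{16}{h^{2}} + \frac{16}{h}\right)\right) h}{3} = - \frac{\left(-3 - \frac{16}{h} + \frac{16}{h^{2}}\right) h}{3} = - \frac{h \left(-3 - \frac{16}{h} + \frac{16}{h^{2}}\right)}{3}$)
$\frac{1}{412 + l{\left(-31 \right)}} = \frac{1}{412 - \left(\frac{77}{3} - \frac{16}{93}\right)} = \frac{1}{412 - \frac{2371}{93}} = \frac{1}{\frac{35945}{93}} = \frac{93}{35945}$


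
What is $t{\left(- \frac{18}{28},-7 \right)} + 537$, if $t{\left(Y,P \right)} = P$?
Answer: $530$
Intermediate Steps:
$t{\left(- \frac{18}{28},-7 \right)} + 537 = -7 + 537 = 530$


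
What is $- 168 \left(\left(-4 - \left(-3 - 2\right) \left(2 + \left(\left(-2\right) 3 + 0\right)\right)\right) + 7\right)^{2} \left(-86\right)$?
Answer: $4175472$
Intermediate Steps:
$- 168 \left(\left(-4 - \left(-3 - 2\right) \left(2 + \left(\left(-2\right) 3 + 0\right)\right)\right) + 7\right)^{2} \left(-86\right) = - 168 \left(\left(-4 - - 5 \left(2 + \left(-6 + 0\right)\right)\right) + 7\right)^{2} \left(-86\right) = - 168 \left(\left(-4 - - 5 \left(2 - 6\right)\right) + 7\right)^{2} \left(-86\right) = - 168 \left(\left(-4 - \left(-5\right) \left(-4\right)\right) + 7\right)^{2} \left(-86\right) = - 168 \left(\left(-4 - 20\right) + 7\right)^{2} \left(-86\right) = - 168 \left(-24 + 7\right)^{2} \left(-86\right) = - 168 \left(-17\right)^{2} \left(-86\right) = \left(-168\right) 289 \left(-86\right) = \left(-48552\right) \left(-86\right) = 4175472$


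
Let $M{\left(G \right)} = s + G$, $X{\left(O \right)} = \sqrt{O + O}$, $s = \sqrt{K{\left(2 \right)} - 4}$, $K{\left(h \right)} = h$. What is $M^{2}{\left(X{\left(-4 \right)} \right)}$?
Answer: $-18$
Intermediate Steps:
$s = i \sqrt{2}$ ($s = \sqrt{2 - 4} = \sqrt{-2} = i \sqrt{2} \approx 1.4142 i$)
$X{\left(O \right)} = \sqrt{2} \sqrt{O}$ ($X{\left(O \right)} = \sqrt{2 O} = \sqrt{2} \sqrt{O}$)
$M{\left(G \right)} = G + i \sqrt{2}$ ($M{\left(G \right)} = i \sqrt{2} + G = G + i \sqrt{2}$)
$M^{2}{\left(X{\left(-4 \right)} \right)} = \left(\sqrt{2} \sqrt{-4} + i \sqrt{2}\right)^{2} = \left(\sqrt{2} \cdot 2 i + i \sqrt{2}\right)^{2} = \left(2 i \sqrt{2} + i \sqrt{2}\right)^{2} = \left(3 i \sqrt{2}\right)^{2} = -18$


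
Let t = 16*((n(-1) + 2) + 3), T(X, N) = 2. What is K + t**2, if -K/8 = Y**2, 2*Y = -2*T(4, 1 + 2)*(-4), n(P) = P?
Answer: 3584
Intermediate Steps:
t = 64 (t = 16*((-1 + 2) + 3) = 16*(1 + 3) = 16*4 = 64)
Y = 8 (Y = (-2*2*(-4))/2 = (-4*(-4))/2 = (1/2)*16 = 8)
K = -512 (K = -8*8**2 = -8*64 = -512)
K + t**2 = -512 + 64**2 = -512 + 4096 = 3584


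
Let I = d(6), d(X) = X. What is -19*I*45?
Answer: -5130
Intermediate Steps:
I = 6
-19*I*45 = -19*6*45 = -114*45 = -5130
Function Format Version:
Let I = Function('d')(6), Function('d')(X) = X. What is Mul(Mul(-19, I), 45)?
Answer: -5130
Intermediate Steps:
I = 6
Mul(Mul(-19, I), 45) = Mul(Mul(-19, 6), 45) = Mul(-114, 45) = -5130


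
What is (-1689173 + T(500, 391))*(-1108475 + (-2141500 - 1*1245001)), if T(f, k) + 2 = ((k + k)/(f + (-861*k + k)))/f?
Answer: 19916866345620922988/2623125 ≈ 7.5928e+12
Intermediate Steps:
T(f, k) = -2 + 2*k/(f*(f - 860*k)) (T(f, k) = -2 + ((k + k)/(f + (-861*k + k)))/f = -2 + ((2*k)/(f - 860*k))/f = -2 + (2*k/(f - 860*k))/f = -2 + 2*k/(f*(f - 860*k)))
(-1689173 + T(500, 391))*(-1108475 + (-2141500 - 1*1245001)) = (-1689173 + 2*(391 - 1*500² + 860*500*391)/(500*(500 - 860*391)))*(-1108475 + (-2141500 - 1*1245001)) = (-1689173 + 2*(1/500)*(391 - 1*250000 + 168130000)/(500 - 336260))*(-1108475 + (-2141500 - 1245001)) = (-1689173 + 2*(1/500)*(391 - 250000 + 168130000)/(-335760))*(-1108475 - 3386501) = (-1689173 + 2*(1/500)*(-1/335760)*167880391)*(-4494976) = (-1689173 - 167880391/83940000)*(-4494976) = -141789349500391/83940000*(-4494976) = 19916866345620922988/2623125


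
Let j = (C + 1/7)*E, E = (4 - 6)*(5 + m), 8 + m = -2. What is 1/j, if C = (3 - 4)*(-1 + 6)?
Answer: -7/340 ≈ -0.020588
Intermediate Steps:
m = -10 (m = -8 - 2 = -10)
E = 10 (E = (4 - 6)*(5 - 10) = -2*(-5) = 10)
C = -5 (C = -1*5 = -5)
j = -340/7 (j = (-5 + 1/7)*10 = (-5 + ⅐)*10 = -34/7*10 = -340/7 ≈ -48.571)
1/j = 1/(-340/7) = -7/340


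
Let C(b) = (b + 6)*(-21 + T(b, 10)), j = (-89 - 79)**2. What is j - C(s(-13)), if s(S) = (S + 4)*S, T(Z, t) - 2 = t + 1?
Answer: 29208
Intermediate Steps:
T(Z, t) = 3 + t (T(Z, t) = 2 + (t + 1) = 2 + (1 + t) = 3 + t)
j = 28224 (j = (-168)**2 = 28224)
s(S) = S*(4 + S) (s(S) = (4 + S)*S = S*(4 + S))
C(b) = -48 - 8*b (C(b) = (b + 6)*(-21 + (3 + 10)) = (6 + b)*(-21 + 13) = (6 + b)*(-8) = -48 - 8*b)
j - C(s(-13)) = 28224 - (-48 - (-104)*(4 - 13)) = 28224 - (-48 - (-104)*(-9)) = 28224 - (-48 - 8*117) = 28224 - (-48 - 936) = 28224 - 1*(-984) = 28224 + 984 = 29208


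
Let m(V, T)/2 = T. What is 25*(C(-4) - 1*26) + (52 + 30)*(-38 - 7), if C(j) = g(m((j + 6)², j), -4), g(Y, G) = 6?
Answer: -4190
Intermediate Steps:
m(V, T) = 2*T
C(j) = 6
25*(C(-4) - 1*26) + (52 + 30)*(-38 - 7) = 25*(6 - 1*26) + (52 + 30)*(-38 - 7) = 25*(6 - 26) + 82*(-45) = 25*(-20) - 3690 = -500 - 3690 = -4190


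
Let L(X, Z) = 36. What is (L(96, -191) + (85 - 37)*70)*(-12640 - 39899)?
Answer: -178422444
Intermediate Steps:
(L(96, -191) + (85 - 37)*70)*(-12640 - 39899) = (36 + (85 - 37)*70)*(-12640 - 39899) = (36 + 48*70)*(-52539) = (36 + 3360)*(-52539) = 3396*(-52539) = -178422444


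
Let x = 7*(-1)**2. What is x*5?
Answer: 35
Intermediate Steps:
x = 7 (x = 7*1 = 7)
x*5 = 7*5 = 35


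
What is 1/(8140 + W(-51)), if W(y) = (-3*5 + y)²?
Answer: 1/12496 ≈ 8.0026e-5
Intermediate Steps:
W(y) = (-15 + y)²
1/(8140 + W(-51)) = 1/(8140 + (-15 - 51)²) = 1/(8140 + (-66)²) = 1/(8140 + 4356) = 1/12496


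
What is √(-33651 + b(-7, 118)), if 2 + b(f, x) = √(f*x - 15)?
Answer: √(-33653 + 29*I) ≈ 0.079 + 183.45*I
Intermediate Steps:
b(f, x) = -2 + √(-15 + f*x) (b(f, x) = -2 + √(f*x - 15) = -2 + √(-15 + f*x))
√(-33651 + b(-7, 118)) = √(-33651 + (-2 + √(-15 - 7*118))) = √(-33651 + (-2 + √(-15 - 826))) = √(-33651 + (-2 + √(-841))) = √(-33651 + (-2 + 29*I)) = √(-33653 + 29*I)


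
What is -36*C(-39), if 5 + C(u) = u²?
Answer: -54576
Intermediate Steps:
C(u) = -5 + u²
-36*C(-39) = -36*(-5 + (-39)²) = -36*(-5 + 1521) = -36*1516 = -54576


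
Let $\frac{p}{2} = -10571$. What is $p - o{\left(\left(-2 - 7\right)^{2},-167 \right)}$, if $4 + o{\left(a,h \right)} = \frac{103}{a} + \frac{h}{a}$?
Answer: $- \frac{1712114}{81} \approx -21137.0$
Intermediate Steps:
$o{\left(a,h \right)} = -4 + \frac{103}{a} + \frac{h}{a}$ ($o{\left(a,h \right)} = -4 + \left(\frac{103}{a} + \frac{h}{a}\right) = -4 + \frac{103}{a} + \frac{h}{a}$)
$p = -21142$ ($p = 2 \left(-10571\right) = -21142$)
$p - o{\left(\left(-2 - 7\right)^{2},-167 \right)} = -21142 - \frac{103 - 167 - 4 \left(-2 - 7\right)^{2}}{\left(-2 - 7\right)^{2}} = -21142 - \frac{103 - 167 - 4 \left(-9\right)^{2}}{\left(-9\right)^{2}} = -21142 - \frac{103 - 167 - 324}{81} = -21142 - \frac{1}{81} \left(-388\right) = -21142 - - \frac{388}{81} = -21142 + \frac{388}{81} = - \frac{1712114}{81}$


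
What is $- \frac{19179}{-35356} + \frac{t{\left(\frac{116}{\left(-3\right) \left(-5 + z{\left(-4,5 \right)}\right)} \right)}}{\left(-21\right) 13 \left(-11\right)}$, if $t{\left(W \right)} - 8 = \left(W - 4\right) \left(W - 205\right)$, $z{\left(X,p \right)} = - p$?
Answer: $\frac{13235749729}{23889165300} \approx 0.55405$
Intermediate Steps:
$t{\left(W \right)} = 8 + \left(-205 + W\right) \left(-4 + W\right)$ ($t{\left(W \right)} = 8 + \left(W - 4\right) \left(W - 205\right) = 8 + \left(-4 + W\right) \left(-205 + W\right) = 8 + \left(-205 + W\right) \left(-4 + W\right)$)
$- \frac{19179}{-35356} + \frac{t{\left(\frac{116}{\left(-3\right) \left(-5 + z{\left(-4,5 \right)}\right)} \right)}}{\left(-21\right) 13 \left(-11\right)} = - \frac{19179}{-35356} + \frac{828 + \left(\frac{116}{\left(-3\right) \left(-5 - 5\right)}\right)^{2} - 209 \frac{116}{\left(-3\right) \left(-5 - 5\right)}}{\left(-21\right) 13 \left(-11\right)} = \left(-19179\right) \left(- \frac{1}{35356}\right) + \frac{828 + \left(\frac{116}{\left(-3\right) \left(-5 - 5\right)}\right)^{2} - 209 \frac{116}{\left(-3\right) \left(-5 - 5\right)}}{\left(-273\right) \left(-11\right)} = \frac{19179}{35356} + \frac{828 + \left(\frac{116}{\left(-3\right) \left(-10\right)}\right)^{2} - 209 \frac{116}{\left(-3\right) \left(-10\right)}}{3003} = \frac{19179}{35356} + \left(828 + \left(\frac{116}{30}\right)^{2} - 209 \cdot \frac{116}{30}\right) \frac{1}{3003} = \frac{19179}{35356} + \left(828 + \left(116 \cdot \frac{1}{30}\right)^{2} - 209 \cdot 116 \cdot \frac{1}{30}\right) \frac{1}{3003} = \frac{19179}{35356} + \left(828 + \left(\frac{58}{15}\right)^{2} - \frac{12122}{15}\right) \frac{1}{3003} = \frac{19179}{35356} + \left(828 + \frac{3364}{225} - \frac{12122}{15}\right) \frac{1}{3003} = \frac{19179}{35356} + \frac{7834}{225} \cdot \frac{1}{3003} = \frac{19179}{35356} + \frac{7834}{675675} = \frac{13235749729}{23889165300}$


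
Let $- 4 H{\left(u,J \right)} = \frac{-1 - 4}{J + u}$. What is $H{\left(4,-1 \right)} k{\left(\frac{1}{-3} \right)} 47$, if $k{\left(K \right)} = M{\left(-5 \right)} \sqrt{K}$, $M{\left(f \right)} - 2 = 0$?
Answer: $\frac{235 i \sqrt{3}}{18} \approx 22.613 i$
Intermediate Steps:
$H{\left(u,J \right)} = \frac{5}{4 \left(J + u\right)}$ ($H{\left(u,J \right)} = - \frac{\left(-1 - 4\right) \frac{1}{J + u}}{4} = - \frac{\left(-5\right) \frac{1}{J + u}}{4} = \frac{5}{4 \left(J + u\right)}$)
$M{\left(f \right)} = 2$ ($M{\left(f \right)} = 2 + 0 = 2$)
$k{\left(K \right)} = 2 \sqrt{K}$
$H{\left(4,-1 \right)} k{\left(\frac{1}{-3} \right)} 47 = \frac{5}{4 \left(-1 + 4\right)} 2 \sqrt{\frac{1}{-3}} \cdot 47 = \frac{5}{4 \cdot 3} \cdot 2 \sqrt{- \frac{1}{3}} \cdot 47 = \frac{5}{4} \cdot \frac{1}{3} \cdot 2 \frac{i \sqrt{3}}{3} \cdot 47 = \frac{5 \frac{2 i \sqrt{3}}{3}}{12} \cdot 47 = \frac{5 i \sqrt{3}}{18} \cdot 47 = \frac{235 i \sqrt{3}}{18}$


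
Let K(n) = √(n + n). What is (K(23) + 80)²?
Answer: (80 + √46)² ≈ 7531.2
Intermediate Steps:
K(n) = √2*√n (K(n) = √(2*n) = √2*√n)
(K(23) + 80)² = (√2*√23 + 80)² = (√46 + 80)² = (80 + √46)²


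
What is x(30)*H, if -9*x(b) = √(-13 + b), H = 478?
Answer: -478*√17/9 ≈ -218.98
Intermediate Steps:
x(b) = -√(-13 + b)/9
x(30)*H = -√(-13 + 30)/9*478 = -√17/9*478 = -478*√17/9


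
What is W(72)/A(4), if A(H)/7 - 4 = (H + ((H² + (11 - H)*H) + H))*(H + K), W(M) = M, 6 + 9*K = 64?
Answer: 162/8617 ≈ 0.018800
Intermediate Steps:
K = 58/9 (K = -⅔ + (⅑)*64 = -⅔ + 64/9 = 58/9 ≈ 6.4444)
A(H) = 28 + 7*(58/9 + H)*(H² + 2*H + H*(11 - H)) (A(H) = 28 + 7*((H + ((H² + (11 - H)*H) + H))*(H + 58/9)) = 28 + 7*((H + ((H² + H*(11 - H)) + H))*(58/9 + H)) = 28 + 7*((H + (H + H² + H*(11 - H)))*(58/9 + H)) = 28 + 7*((H² + 2*H + H*(11 - H))*(58/9 + H)) = 28 + 7*((58/9 + H)*(H² + 2*H + H*(11 - H))) = 28 + 7*(58/9 + H)*(H² + 2*H + H*(11 - H)))
W(72)/A(4) = 72/(28 + 91*4² + (5278/9)*4) = 72/(28 + 91*16 + 21112/9) = 72/(28 + 1456 + 21112/9) = 72/(34468/9) = 72*(9/34468) = 162/8617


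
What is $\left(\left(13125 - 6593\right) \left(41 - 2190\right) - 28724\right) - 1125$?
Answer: $-14067117$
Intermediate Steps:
$\left(\left(13125 - 6593\right) \left(41 - 2190\right) - 28724\right) - 1125 = \left(6532 \left(-2149\right) - 28724\right) - 1125 = \left(-14037268 - 28724\right) - 1125 = -14065992 - 1125 = -14067117$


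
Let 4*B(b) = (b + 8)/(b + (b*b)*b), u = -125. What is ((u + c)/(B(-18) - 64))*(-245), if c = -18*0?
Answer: -71662500/149759 ≈ -478.52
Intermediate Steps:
c = 0
B(b) = (8 + b)/(4*(b + b**3)) (B(b) = ((b + 8)/(b + (b*b)*b))/4 = ((8 + b)/(b + b**2*b))/4 = ((8 + b)/(b + b**3))/4 = (8 + b)/(4*(b + b**3)))
((u + c)/(B(-18) - 64))*(-245) = ((-125 + 0)/((1/4)*(8 - 18)/(-18*(1 + (-18)**2)) - 64))*(-245) = -125/((1/4)*(-1/18)*(-10)/(1 + 324) - 64)*(-245) = -125/((1/4)*(-1/18)*(-10)/325 - 64)*(-245) = -125/((1/4)*(-1/18)*(1/325)*(-10) - 64)*(-245) = -125/(1/2340 - 64)*(-245) = -125/(-149759/2340)*(-245) = -125*(-2340/149759)*(-245) = (292500/149759)*(-245) = -71662500/149759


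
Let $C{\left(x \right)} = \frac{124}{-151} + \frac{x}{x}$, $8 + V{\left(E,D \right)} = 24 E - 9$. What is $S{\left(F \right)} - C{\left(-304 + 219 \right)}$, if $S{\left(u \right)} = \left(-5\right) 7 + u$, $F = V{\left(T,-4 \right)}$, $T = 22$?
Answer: $\frac{71849}{151} \approx 475.82$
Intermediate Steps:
$V{\left(E,D \right)} = -17 + 24 E$ ($V{\left(E,D \right)} = -8 + \left(24 E - 9\right) = -8 + \left(-9 + 24 E\right) = -17 + 24 E$)
$C{\left(x \right)} = \frac{27}{151}$ ($C{\left(x \right)} = 124 \left(- \frac{1}{151}\right) + 1 = - \frac{124}{151} + 1 = \frac{27}{151}$)
$F = 511$ ($F = -17 + 24 \cdot 22 = -17 + 528 = 511$)
$S{\left(u \right)} = -35 + u$
$S{\left(F \right)} - C{\left(-304 + 219 \right)} = \left(-35 + 511\right) - \frac{27}{151} = 476 - \frac{27}{151} = \frac{71849}{151}$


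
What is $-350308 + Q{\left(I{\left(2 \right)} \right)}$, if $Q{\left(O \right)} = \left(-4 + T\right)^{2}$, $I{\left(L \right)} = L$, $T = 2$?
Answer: $-350304$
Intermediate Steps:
$Q{\left(O \right)} = 4$ ($Q{\left(O \right)} = \left(-4 + 2\right)^{2} = \left(-2\right)^{2} = 4$)
$-350308 + Q{\left(I{\left(2 \right)} \right)} = -350308 + 4 = -350304$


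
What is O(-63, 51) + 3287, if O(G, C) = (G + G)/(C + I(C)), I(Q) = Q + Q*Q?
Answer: 2961545/901 ≈ 3287.0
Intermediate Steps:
I(Q) = Q + Q²
O(G, C) = 2*G/(C + C*(1 + C)) (O(G, C) = (G + G)/(C + C*(1 + C)) = (2*G)/(C + C*(1 + C)) = 2*G/(C + C*(1 + C)))
O(-63, 51) + 3287 = 2*(-63)/(51*(2 + 51)) + 3287 = 2*(-63)*(1/51)/53 + 3287 = 2*(-63)*(1/51)*(1/53) + 3287 = -42/901 + 3287 = 2961545/901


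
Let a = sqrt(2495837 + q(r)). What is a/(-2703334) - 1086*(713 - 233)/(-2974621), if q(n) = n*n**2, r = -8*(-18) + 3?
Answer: 521280/2974621 - sqrt(1418090)/1351667 ≈ 0.17436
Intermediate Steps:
r = 147 (r = 144 + 3 = 147)
q(n) = n**3
a = 2*sqrt(1418090) (a = sqrt(2495837 + 147**3) = sqrt(2495837 + 3176523) = sqrt(5672360) = 2*sqrt(1418090) ≈ 2381.7)
a/(-2703334) - 1086*(713 - 233)/(-2974621) = (2*sqrt(1418090))/(-2703334) - 1086*(713 - 233)/(-2974621) = (2*sqrt(1418090))*(-1/2703334) - 1086*480*(-1/2974621) = -sqrt(1418090)/1351667 - 521280*(-1/2974621) = -sqrt(1418090)/1351667 + 521280/2974621 = 521280/2974621 - sqrt(1418090)/1351667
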